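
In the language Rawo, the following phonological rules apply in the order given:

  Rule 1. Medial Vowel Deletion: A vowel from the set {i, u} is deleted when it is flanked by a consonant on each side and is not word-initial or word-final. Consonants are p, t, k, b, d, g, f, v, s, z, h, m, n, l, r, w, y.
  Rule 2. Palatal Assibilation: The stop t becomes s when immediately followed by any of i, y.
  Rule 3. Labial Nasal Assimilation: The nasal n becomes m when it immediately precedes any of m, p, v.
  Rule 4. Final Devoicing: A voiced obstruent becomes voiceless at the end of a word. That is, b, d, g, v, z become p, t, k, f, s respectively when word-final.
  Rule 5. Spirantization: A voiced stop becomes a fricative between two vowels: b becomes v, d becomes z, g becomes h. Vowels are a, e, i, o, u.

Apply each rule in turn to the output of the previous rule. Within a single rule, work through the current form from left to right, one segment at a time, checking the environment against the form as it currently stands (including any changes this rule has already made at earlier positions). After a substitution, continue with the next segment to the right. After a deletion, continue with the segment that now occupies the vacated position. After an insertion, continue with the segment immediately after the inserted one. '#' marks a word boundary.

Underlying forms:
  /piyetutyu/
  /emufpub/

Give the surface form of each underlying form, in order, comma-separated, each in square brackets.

/piyetutyu/:
  Rule 1 Medial Vowel Deletion: [piyetutyu] → [pyettyu]
  Rule 2 Palatal Assibilation: [pyettyu] → [pyetsyu]
  Rule 3 Labial Nasal Assimilation: no change — [pyetsyu]
  Rule 4 Final Devoicing: no change — [pyetsyu]
  Rule 5 Spirantization: no change — [pyetsyu]
/emufpub/:
  Rule 1 Medial Vowel Deletion: [emufpub] → [emfpb]
  Rule 2 Palatal Assibilation: no change — [emfpb]
  Rule 3 Labial Nasal Assimilation: no change — [emfpb]
  Rule 4 Final Devoicing: [emfpb] → [emfpp]
  Rule 5 Spirantization: no change — [emfpp]

[pyetsyu], [emfpp]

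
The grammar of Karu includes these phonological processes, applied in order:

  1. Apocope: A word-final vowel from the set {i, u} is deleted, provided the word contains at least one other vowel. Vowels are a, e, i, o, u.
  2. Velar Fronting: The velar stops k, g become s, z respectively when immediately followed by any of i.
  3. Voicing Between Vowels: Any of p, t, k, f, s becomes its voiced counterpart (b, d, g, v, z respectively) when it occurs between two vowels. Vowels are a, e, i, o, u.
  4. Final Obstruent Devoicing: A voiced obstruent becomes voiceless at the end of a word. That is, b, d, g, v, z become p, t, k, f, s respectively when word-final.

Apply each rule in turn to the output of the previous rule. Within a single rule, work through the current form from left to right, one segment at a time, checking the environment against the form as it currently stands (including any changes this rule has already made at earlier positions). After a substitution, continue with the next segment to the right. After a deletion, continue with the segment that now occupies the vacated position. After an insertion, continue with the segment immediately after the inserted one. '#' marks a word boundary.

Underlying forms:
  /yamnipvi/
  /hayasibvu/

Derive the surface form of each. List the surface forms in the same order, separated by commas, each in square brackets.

[yamnipf], [hayazibf]

/yamnipvi/:
  1 Apocope: [yamnipvi] → [yamnipv]
  2 Velar Fronting: no change — [yamnipv]
  3 Voicing Between Vowels: no change — [yamnipv]
  4 Final Obstruent Devoicing: [yamnipv] → [yamnipf]
/hayasibvu/:
  1 Apocope: [hayasibvu] → [hayasibv]
  2 Velar Fronting: no change — [hayasibv]
  3 Voicing Between Vowels: [hayasibv] → [hayazibv]
  4 Final Obstruent Devoicing: [hayazibv] → [hayazibf]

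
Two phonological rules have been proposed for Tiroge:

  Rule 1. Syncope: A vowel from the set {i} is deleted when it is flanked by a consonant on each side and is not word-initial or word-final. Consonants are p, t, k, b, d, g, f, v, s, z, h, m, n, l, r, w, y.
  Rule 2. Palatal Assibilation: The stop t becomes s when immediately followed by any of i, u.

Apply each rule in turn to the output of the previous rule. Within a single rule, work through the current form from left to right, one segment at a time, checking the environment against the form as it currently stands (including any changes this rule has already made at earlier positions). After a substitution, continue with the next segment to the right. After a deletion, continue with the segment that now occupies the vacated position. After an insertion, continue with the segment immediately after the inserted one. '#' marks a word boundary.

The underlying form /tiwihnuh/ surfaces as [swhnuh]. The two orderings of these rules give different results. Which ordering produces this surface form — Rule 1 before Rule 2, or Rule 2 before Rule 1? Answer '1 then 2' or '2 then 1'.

2 then 1

Order 1 then 2:
  1 Syncope: [tiwihnuh] → [twhnuh]
  2 Palatal Assibilation: no change — [twhnuh]
  result: [twhnuh]
Order 2 then 1:
  2 Palatal Assibilation: [tiwihnuh] → [siwihnuh]
  1 Syncope: [siwihnuh] → [swhnuh]
  result: [swhnuh]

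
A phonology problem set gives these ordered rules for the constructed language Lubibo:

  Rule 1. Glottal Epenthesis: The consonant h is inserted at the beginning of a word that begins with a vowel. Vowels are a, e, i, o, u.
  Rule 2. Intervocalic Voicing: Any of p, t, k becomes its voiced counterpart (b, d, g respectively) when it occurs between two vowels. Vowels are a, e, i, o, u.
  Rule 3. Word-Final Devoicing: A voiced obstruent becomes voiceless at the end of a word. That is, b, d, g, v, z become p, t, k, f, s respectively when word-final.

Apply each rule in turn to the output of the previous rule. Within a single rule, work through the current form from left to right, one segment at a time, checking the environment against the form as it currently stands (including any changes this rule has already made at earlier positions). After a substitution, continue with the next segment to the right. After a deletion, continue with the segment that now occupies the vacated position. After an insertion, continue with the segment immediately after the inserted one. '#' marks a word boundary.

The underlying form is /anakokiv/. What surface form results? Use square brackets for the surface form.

Rule 1 Glottal Epenthesis: [anakokiv] → [hanakokiv]
Rule 2 Intervocalic Voicing: [hanakokiv] → [hanagogiv]
Rule 3 Word-Final Devoicing: [hanagogiv] → [hanagogif]

[hanagogif]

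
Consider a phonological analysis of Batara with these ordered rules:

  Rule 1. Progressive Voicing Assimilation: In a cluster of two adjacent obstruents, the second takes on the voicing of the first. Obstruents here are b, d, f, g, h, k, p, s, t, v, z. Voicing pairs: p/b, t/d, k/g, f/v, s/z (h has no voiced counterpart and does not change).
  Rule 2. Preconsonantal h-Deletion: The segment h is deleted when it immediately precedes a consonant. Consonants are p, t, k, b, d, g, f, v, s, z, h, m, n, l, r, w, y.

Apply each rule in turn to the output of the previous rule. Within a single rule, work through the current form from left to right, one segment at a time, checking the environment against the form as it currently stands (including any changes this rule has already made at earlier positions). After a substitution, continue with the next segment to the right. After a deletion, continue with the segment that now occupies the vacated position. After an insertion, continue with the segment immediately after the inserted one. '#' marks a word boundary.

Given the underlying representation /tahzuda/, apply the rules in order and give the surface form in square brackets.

[tasuda]

Rule 1 Progressive Voicing Assimilation: [tahzuda] → [tahsuda]
Rule 2 Preconsonantal h-Deletion: [tahsuda] → [tasuda]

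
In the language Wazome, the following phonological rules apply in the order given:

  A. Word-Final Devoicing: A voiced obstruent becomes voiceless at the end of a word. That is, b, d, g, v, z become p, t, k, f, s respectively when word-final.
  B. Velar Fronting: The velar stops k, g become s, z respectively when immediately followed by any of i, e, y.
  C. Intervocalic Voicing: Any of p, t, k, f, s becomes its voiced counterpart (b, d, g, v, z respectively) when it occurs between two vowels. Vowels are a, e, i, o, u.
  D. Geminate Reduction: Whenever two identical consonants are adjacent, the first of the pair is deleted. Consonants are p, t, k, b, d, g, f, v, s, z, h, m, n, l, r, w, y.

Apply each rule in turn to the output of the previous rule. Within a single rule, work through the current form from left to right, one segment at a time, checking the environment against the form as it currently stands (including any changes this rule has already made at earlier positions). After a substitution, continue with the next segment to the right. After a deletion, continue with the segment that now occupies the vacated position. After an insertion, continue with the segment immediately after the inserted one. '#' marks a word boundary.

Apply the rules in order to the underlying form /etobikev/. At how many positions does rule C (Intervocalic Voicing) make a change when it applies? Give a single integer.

2

A Word-Final Devoicing: [etobikev] → [etobikef]
B Velar Fronting: [etobikef] → [etobisef]
C Intervocalic Voicing: [etobisef] → [edobizef]
D Geminate Reduction: no change — [edobizef]
Rule C changed 2 position(s).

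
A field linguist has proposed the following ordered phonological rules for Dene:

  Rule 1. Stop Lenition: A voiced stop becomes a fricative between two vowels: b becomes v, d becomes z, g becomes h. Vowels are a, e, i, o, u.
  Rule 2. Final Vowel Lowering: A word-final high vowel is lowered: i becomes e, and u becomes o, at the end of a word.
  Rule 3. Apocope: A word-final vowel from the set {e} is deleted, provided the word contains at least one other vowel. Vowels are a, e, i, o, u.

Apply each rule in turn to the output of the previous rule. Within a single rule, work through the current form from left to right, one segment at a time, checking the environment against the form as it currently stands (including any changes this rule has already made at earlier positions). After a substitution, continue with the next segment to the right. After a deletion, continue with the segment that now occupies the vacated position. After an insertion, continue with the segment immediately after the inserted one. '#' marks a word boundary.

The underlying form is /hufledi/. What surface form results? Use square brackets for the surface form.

[huflez]

Rule 1 Stop Lenition: [hufledi] → [huflezi]
Rule 2 Final Vowel Lowering: [huflezi] → [hufleze]
Rule 3 Apocope: [hufleze] → [huflez]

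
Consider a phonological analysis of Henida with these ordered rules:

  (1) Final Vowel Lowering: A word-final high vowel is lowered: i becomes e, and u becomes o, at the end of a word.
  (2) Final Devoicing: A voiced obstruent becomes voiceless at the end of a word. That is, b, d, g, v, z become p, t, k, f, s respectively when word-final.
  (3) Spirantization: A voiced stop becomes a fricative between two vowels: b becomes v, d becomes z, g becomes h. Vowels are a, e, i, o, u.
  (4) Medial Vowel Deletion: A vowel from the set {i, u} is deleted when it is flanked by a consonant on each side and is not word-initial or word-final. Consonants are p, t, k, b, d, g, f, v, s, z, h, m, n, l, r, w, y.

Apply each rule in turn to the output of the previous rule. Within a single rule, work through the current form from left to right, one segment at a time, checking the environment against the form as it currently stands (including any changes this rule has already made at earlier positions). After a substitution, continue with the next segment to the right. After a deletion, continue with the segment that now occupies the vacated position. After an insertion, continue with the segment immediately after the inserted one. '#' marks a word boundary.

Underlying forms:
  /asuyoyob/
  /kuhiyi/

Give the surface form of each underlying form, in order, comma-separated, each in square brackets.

[asyoyop], [khye]

/asuyoyob/:
  (1) Final Vowel Lowering: no change — [asuyoyob]
  (2) Final Devoicing: [asuyoyob] → [asuyoyop]
  (3) Spirantization: no change — [asuyoyop]
  (4) Medial Vowel Deletion: [asuyoyop] → [asyoyop]
/kuhiyi/:
  (1) Final Vowel Lowering: [kuhiyi] → [kuhiye]
  (2) Final Devoicing: no change — [kuhiye]
  (3) Spirantization: no change — [kuhiye]
  (4) Medial Vowel Deletion: [kuhiye] → [khye]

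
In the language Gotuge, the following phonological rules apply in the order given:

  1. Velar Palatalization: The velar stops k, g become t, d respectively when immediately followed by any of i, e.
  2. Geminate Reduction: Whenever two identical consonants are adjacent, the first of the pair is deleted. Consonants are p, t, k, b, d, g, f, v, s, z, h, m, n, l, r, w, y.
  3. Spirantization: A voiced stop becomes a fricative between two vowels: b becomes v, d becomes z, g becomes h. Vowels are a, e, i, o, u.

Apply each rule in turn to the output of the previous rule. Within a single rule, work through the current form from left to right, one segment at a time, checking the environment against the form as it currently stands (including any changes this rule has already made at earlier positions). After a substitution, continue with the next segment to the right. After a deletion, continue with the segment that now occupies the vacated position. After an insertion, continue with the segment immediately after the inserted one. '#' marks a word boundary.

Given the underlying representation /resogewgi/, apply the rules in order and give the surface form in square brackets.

[resozewdi]

1 Velar Palatalization: [resogewgi] → [resodewdi]
2 Geminate Reduction: no change — [resodewdi]
3 Spirantization: [resodewdi] → [resozewdi]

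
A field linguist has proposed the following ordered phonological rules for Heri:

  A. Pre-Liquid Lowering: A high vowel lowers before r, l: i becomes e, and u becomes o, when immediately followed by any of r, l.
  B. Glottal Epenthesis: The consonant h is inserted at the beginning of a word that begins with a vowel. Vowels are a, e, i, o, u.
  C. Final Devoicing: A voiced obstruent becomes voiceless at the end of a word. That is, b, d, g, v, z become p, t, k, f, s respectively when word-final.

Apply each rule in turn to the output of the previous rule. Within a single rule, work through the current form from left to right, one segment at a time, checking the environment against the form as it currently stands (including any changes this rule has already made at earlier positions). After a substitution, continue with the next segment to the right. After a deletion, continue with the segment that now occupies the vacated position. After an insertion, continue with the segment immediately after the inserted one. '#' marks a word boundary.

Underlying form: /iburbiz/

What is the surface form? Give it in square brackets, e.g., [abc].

[hiborbis]

A Pre-Liquid Lowering: [iburbiz] → [iborbiz]
B Glottal Epenthesis: [iborbiz] → [hiborbiz]
C Final Devoicing: [hiborbiz] → [hiborbis]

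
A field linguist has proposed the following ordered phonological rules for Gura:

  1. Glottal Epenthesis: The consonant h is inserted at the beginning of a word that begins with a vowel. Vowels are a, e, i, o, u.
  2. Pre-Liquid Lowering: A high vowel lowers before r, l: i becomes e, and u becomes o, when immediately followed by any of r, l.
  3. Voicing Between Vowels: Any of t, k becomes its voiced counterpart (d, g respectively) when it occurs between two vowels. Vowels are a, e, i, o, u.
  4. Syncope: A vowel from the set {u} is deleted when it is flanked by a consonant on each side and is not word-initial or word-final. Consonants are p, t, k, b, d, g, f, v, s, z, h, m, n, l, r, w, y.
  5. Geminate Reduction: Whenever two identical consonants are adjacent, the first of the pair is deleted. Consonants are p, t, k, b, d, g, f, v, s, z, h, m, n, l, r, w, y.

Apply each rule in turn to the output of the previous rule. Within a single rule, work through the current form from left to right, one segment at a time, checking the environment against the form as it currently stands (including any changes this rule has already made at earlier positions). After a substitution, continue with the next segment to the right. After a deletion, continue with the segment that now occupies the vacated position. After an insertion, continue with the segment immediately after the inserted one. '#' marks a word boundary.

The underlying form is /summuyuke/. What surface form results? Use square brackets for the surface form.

1 Glottal Epenthesis: no change — [summuyuke]
2 Pre-Liquid Lowering: no change — [summuyuke]
3 Voicing Between Vowels: [summuyuke] → [summuyuge]
4 Syncope: [summuyuge] → [smmyge]
5 Geminate Reduction: [smmyge] → [smyge]

[smyge]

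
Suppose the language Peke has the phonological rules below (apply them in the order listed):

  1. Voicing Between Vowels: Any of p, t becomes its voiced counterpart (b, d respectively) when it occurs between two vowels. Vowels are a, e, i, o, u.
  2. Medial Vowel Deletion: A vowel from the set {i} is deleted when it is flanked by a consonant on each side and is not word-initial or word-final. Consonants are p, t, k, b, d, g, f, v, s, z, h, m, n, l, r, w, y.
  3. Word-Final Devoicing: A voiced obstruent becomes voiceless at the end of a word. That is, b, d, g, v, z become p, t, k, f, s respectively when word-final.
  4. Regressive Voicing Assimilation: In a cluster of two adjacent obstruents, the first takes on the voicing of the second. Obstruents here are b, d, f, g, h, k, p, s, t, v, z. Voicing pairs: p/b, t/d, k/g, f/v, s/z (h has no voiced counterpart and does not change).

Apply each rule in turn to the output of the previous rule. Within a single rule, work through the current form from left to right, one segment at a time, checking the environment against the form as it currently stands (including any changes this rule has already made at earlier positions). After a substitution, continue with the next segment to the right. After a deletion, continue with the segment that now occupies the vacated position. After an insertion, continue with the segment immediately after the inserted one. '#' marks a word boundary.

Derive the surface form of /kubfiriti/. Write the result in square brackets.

1 Voicing Between Vowels: [kubfiriti] → [kubfiridi]
2 Medial Vowel Deletion: [kubfiridi] → [kubfrdi]
3 Word-Final Devoicing: no change — [kubfrdi]
4 Regressive Voicing Assimilation: [kubfrdi] → [kupfrdi]

[kupfrdi]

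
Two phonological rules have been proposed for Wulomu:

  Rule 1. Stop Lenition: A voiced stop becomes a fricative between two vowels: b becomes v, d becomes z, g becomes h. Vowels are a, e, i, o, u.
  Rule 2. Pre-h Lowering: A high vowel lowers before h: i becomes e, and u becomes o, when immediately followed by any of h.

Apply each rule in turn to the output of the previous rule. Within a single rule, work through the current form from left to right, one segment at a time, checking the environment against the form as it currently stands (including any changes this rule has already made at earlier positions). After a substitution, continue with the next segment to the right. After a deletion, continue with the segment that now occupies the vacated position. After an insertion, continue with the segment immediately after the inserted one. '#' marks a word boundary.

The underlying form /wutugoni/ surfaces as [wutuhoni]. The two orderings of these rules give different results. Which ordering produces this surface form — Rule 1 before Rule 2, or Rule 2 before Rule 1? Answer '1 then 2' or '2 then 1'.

2 then 1

Order 1 then 2:
  1 Stop Lenition: [wutugoni] → [wutuhoni]
  2 Pre-h Lowering: [wutuhoni] → [wutohoni]
  result: [wutohoni]
Order 2 then 1:
  2 Pre-h Lowering: no change — [wutugoni]
  1 Stop Lenition: [wutugoni] → [wutuhoni]
  result: [wutuhoni]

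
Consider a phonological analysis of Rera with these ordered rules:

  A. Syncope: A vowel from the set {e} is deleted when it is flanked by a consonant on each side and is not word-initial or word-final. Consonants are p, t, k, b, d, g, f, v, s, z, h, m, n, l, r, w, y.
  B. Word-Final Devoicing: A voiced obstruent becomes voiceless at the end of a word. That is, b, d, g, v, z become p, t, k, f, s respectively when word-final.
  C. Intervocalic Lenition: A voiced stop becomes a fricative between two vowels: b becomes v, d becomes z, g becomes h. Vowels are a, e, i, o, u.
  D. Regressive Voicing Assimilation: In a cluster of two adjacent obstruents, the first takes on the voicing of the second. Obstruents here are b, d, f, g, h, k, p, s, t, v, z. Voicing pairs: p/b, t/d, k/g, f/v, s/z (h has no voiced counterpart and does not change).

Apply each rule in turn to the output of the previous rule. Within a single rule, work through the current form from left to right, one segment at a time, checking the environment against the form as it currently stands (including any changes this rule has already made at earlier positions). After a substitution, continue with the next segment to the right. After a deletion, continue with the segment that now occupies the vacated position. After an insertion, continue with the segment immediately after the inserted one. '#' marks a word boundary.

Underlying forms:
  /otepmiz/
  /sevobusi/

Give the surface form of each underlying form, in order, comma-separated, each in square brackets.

/otepmiz/:
  A Syncope: [otepmiz] → [otpmiz]
  B Word-Final Devoicing: [otpmiz] → [otpmis]
  C Intervocalic Lenition: no change — [otpmis]
  D Regressive Voicing Assimilation: no change — [otpmis]
/sevobusi/:
  A Syncope: [sevobusi] → [svobusi]
  B Word-Final Devoicing: no change — [svobusi]
  C Intervocalic Lenition: [svobusi] → [svovusi]
  D Regressive Voicing Assimilation: [svovusi] → [zvovusi]

[otpmis], [zvovusi]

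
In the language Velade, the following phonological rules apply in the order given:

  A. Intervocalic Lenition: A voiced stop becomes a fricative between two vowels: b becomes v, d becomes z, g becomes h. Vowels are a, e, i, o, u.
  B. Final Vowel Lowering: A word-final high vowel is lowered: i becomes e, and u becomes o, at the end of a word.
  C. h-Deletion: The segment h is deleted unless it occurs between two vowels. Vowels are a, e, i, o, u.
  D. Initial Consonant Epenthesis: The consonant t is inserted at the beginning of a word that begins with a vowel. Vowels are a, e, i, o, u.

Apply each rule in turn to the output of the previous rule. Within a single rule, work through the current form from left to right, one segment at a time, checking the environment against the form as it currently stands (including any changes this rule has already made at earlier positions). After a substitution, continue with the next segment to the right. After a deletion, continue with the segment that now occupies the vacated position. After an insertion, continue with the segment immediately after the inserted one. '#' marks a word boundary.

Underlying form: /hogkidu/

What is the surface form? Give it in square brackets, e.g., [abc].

[togkizo]

A Intervocalic Lenition: [hogkidu] → [hogkizu]
B Final Vowel Lowering: [hogkizu] → [hogkizo]
C h-Deletion: [hogkizo] → [ogkizo]
D Initial Consonant Epenthesis: [ogkizo] → [togkizo]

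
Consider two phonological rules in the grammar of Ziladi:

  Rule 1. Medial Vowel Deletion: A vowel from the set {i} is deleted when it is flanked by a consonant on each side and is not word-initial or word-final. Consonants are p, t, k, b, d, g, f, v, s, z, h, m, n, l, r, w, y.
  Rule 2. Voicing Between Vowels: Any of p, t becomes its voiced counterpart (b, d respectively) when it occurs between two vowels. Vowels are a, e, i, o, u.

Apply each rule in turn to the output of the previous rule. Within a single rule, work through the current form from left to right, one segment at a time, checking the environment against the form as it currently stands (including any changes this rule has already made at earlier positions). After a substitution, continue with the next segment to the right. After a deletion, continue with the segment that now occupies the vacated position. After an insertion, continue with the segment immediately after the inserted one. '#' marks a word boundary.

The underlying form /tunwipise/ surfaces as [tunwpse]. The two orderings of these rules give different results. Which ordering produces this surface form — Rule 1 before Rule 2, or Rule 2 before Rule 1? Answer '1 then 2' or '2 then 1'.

Order 1 then 2:
  1 Medial Vowel Deletion: [tunwipise] → [tunwpse]
  2 Voicing Between Vowels: no change — [tunwpse]
  result: [tunwpse]
Order 2 then 1:
  2 Voicing Between Vowels: [tunwipise] → [tunwibise]
  1 Medial Vowel Deletion: [tunwibise] → [tunwbse]
  result: [tunwbse]

1 then 2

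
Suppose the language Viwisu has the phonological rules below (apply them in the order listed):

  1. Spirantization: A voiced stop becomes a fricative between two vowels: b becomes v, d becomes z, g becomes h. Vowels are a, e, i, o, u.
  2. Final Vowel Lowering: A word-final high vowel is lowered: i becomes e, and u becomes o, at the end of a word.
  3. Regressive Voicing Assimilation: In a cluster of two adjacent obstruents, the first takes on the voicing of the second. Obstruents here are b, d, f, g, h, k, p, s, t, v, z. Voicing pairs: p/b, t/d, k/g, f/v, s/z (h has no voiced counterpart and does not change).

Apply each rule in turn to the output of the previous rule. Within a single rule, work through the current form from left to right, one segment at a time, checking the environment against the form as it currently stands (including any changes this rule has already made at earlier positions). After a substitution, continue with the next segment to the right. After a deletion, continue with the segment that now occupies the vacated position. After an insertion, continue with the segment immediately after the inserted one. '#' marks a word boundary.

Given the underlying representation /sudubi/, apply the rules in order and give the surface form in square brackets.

1 Spirantization: [sudubi] → [suzuvi]
2 Final Vowel Lowering: [suzuvi] → [suzuve]
3 Regressive Voicing Assimilation: no change — [suzuve]

[suzuve]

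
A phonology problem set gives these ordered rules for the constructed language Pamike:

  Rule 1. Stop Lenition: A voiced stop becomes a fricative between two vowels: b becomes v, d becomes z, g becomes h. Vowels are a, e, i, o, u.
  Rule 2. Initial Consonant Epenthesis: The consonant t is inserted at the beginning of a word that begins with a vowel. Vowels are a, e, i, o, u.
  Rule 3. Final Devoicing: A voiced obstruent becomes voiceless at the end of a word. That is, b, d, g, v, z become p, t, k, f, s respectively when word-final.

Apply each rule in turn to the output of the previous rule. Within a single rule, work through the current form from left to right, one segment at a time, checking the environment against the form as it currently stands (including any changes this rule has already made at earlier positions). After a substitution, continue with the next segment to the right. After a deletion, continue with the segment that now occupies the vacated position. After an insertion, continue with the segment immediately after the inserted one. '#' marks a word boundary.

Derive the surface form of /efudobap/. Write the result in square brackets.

[tefuzovap]

Rule 1 Stop Lenition: [efudobap] → [efuzovap]
Rule 2 Initial Consonant Epenthesis: [efuzovap] → [tefuzovap]
Rule 3 Final Devoicing: no change — [tefuzovap]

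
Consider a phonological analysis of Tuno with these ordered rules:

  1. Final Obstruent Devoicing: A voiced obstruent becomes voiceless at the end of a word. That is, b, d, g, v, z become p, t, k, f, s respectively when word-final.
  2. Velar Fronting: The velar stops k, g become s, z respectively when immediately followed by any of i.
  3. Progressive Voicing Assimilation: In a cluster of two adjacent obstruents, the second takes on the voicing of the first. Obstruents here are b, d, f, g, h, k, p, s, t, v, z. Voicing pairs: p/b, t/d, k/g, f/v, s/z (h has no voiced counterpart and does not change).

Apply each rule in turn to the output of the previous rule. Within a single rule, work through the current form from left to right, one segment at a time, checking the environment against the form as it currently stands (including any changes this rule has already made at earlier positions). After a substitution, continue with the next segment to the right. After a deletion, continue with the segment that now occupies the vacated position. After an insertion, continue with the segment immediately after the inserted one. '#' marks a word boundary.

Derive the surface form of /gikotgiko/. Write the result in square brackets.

1 Final Obstruent Devoicing: no change — [gikotgiko]
2 Velar Fronting: [gikotgiko] → [zikotziko]
3 Progressive Voicing Assimilation: [zikotziko] → [zikotsiko]

[zikotsiko]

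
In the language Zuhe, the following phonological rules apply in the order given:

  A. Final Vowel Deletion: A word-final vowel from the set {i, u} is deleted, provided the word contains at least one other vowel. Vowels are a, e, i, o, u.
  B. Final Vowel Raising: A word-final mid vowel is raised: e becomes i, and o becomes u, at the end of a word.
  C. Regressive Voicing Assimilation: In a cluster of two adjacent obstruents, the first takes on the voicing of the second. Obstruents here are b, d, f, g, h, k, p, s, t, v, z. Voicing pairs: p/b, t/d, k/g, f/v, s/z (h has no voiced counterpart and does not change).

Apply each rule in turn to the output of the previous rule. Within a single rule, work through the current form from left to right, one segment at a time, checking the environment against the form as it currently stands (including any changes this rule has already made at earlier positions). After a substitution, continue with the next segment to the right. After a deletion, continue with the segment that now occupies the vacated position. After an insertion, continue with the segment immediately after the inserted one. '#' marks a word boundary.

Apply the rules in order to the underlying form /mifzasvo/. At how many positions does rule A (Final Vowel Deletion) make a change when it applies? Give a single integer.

A Final Vowel Deletion: no change — [mifzasvo]
B Final Vowel Raising: [mifzasvo] → [mifzasvu]
C Regressive Voicing Assimilation: [mifzasvu] → [mivzazvu]
Rule A changed 0 position(s).

0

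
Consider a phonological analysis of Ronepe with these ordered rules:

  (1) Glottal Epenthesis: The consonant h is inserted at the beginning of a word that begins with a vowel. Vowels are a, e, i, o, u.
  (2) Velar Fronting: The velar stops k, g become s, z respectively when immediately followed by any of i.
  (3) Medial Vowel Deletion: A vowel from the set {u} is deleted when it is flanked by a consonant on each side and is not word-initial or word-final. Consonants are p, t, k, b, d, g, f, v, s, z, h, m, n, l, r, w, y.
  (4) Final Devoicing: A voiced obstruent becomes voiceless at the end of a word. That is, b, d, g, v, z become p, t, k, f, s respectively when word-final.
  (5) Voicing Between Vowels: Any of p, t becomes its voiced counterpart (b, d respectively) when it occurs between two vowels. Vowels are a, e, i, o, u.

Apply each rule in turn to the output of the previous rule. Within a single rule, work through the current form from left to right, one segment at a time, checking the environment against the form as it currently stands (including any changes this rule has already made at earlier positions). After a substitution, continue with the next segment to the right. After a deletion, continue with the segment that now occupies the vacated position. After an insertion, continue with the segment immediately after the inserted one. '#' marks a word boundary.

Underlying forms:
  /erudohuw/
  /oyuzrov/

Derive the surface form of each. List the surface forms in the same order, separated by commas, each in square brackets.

[herdohw], [hoyzrof]

/erudohuw/:
  (1) Glottal Epenthesis: [erudohuw] → [herudohuw]
  (2) Velar Fronting: no change — [herudohuw]
  (3) Medial Vowel Deletion: [herudohuw] → [herdohw]
  (4) Final Devoicing: no change — [herdohw]
  (5) Voicing Between Vowels: no change — [herdohw]
/oyuzrov/:
  (1) Glottal Epenthesis: [oyuzrov] → [hoyuzrov]
  (2) Velar Fronting: no change — [hoyuzrov]
  (3) Medial Vowel Deletion: [hoyuzrov] → [hoyzrov]
  (4) Final Devoicing: [hoyzrov] → [hoyzrof]
  (5) Voicing Between Vowels: no change — [hoyzrof]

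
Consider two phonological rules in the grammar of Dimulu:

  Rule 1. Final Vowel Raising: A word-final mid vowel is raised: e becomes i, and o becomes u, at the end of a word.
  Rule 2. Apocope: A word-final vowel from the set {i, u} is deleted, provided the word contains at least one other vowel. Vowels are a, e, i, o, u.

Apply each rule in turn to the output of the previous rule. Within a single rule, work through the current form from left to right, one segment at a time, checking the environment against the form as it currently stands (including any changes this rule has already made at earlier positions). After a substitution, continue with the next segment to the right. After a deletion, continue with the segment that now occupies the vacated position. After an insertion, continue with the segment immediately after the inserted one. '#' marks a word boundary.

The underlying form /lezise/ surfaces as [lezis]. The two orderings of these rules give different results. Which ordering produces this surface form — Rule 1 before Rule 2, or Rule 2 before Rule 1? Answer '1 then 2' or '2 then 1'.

1 then 2

Order 1 then 2:
  1 Final Vowel Raising: [lezise] → [lezisi]
  2 Apocope: [lezisi] → [lezis]
  result: [lezis]
Order 2 then 1:
  2 Apocope: no change — [lezise]
  1 Final Vowel Raising: [lezise] → [lezisi]
  result: [lezisi]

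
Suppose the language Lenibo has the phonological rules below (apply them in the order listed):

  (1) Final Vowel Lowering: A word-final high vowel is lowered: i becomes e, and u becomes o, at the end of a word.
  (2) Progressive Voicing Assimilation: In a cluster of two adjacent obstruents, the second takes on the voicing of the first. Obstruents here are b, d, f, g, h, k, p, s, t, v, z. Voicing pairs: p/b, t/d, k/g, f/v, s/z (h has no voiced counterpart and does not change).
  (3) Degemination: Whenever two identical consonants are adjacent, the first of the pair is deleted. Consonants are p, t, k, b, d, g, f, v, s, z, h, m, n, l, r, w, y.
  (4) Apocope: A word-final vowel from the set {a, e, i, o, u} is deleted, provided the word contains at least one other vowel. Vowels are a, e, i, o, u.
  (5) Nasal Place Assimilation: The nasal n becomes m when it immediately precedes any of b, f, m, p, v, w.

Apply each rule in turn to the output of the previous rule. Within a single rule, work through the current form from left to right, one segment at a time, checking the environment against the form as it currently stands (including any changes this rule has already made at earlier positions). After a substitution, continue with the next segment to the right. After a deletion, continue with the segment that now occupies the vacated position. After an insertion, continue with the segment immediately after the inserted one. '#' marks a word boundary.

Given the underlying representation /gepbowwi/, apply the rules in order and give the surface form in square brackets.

(1) Final Vowel Lowering: [gepbowwi] → [gepbowwe]
(2) Progressive Voicing Assimilation: [gepbowwe] → [geppowwe]
(3) Degemination: [geppowwe] → [gepowe]
(4) Apocope: [gepowe] → [gepow]
(5) Nasal Place Assimilation: no change — [gepow]

[gepow]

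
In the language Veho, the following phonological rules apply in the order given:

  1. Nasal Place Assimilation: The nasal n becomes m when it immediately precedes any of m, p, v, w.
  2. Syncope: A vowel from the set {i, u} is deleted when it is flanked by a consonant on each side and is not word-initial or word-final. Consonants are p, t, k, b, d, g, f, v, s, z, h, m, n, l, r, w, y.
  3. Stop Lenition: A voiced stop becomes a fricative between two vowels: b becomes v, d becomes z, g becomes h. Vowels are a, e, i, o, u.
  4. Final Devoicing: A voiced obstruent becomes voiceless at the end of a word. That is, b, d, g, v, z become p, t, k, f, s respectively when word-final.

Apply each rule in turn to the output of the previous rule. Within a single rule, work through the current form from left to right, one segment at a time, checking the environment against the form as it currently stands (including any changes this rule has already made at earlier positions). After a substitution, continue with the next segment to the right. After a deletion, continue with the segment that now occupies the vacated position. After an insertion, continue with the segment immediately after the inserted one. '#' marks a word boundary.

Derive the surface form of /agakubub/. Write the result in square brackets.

[ahakbp]

1 Nasal Place Assimilation: no change — [agakubub]
2 Syncope: [agakubub] → [agakbb]
3 Stop Lenition: [agakbb] → [ahakbb]
4 Final Devoicing: [ahakbb] → [ahakbp]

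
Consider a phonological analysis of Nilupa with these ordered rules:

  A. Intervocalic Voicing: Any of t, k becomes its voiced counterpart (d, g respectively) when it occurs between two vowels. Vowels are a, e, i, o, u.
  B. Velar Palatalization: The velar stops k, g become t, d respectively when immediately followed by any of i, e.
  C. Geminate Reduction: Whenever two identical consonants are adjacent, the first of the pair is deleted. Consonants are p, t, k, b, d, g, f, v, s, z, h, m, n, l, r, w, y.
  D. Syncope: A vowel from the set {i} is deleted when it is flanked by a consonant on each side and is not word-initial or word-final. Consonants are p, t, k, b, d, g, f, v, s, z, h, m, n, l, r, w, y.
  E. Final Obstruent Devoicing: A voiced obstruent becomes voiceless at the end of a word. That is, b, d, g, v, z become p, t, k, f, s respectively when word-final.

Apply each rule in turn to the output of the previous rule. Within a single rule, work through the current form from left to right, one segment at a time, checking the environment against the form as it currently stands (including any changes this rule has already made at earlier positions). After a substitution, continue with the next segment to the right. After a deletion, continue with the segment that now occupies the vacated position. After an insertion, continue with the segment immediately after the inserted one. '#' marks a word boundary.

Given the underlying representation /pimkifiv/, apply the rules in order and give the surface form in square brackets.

[pmtff]

A Intervocalic Voicing: no change — [pimkifiv]
B Velar Palatalization: [pimkifiv] → [pimtifiv]
C Geminate Reduction: no change — [pimtifiv]
D Syncope: [pimtifiv] → [pmtfv]
E Final Obstruent Devoicing: [pmtfv] → [pmtff]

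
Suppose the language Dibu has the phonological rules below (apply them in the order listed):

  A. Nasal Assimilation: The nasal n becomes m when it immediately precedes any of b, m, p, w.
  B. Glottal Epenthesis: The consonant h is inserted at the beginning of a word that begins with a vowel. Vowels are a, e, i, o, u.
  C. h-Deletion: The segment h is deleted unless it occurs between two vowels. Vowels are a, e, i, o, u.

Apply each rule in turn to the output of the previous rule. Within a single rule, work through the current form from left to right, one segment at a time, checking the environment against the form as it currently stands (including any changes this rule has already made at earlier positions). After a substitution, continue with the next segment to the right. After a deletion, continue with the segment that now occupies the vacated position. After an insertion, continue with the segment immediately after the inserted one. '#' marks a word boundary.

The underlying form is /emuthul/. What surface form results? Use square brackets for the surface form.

[emutul]

A Nasal Assimilation: no change — [emuthul]
B Glottal Epenthesis: [emuthul] → [hemuthul]
C h-Deletion: [hemuthul] → [emutul]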